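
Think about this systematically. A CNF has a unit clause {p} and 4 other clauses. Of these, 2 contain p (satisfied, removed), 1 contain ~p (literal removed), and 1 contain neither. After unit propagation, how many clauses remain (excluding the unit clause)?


Satisfied (removed): 2
Shortened (remain): 1
Unchanged (remain): 1
Remaining = 1 + 1 = 2

2


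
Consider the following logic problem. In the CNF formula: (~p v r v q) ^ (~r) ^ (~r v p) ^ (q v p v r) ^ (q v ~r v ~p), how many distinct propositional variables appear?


Identify each variable that appears in the formula.
Variables found: p, q, r
Count = 3

3


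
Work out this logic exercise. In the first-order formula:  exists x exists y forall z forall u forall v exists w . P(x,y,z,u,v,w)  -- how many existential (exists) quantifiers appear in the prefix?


Quantifier prefix: exists x exists y forall z forall u forall v exists w
Mark each quantifier type:
  E E U U U E
Universal count = 3, Existential count = 3
Asked for existential (exists) quantifiers: 3

3


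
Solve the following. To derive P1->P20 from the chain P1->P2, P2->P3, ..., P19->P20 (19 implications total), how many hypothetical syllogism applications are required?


With 19 implications in a chain connecting 20 propositions:
P1->P2, P2->P3, ..., P19->P20
Steps needed = (number of implications) - 1 = 19 - 1 = 18

18


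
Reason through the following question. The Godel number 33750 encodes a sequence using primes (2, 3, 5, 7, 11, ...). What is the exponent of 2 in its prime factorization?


Factorize 33750 by dividing by 2 repeatedly.
Division steps: 2 divides 33750 exactly 1 time(s).
Exponent of 2 = 1

1


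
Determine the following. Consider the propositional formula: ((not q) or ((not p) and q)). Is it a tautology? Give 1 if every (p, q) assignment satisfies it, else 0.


Check all 4 assignments:
p=0, q=0: 1
p=0, q=1: 1
p=1, q=0: 1
p=1, q=1: 0
Satisfying count = 3/4.
Tautology iff count = 4: no.

0


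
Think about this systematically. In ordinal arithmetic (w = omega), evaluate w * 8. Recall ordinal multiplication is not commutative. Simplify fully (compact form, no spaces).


Compute w * 8.
Ordinal * is associative and left-distributive over +, but NOT commutative; for finite n>1, n*w = w but w*n stays w*n.
w * 8 means 8 copies of w concatenated: w*8.
Result = w*8

w*8


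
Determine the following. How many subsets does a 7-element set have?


The power set of a set with n elements has 2^n elements.
|P(S)| = 2^7 = 128

128


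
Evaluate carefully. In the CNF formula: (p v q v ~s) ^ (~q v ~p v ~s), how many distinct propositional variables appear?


Identify each variable that appears in the formula.
Variables found: p, q, s
Count = 3

3


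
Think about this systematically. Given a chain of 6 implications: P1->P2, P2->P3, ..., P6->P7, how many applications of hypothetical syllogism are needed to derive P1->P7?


With 6 implications in a chain connecting 7 propositions:
P1->P2, P2->P3, ..., P6->P7
Steps needed = (number of implications) - 1 = 6 - 1 = 5

5


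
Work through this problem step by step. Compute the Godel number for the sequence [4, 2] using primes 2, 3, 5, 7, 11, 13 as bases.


Encode each element as an exponent of the corresponding prime:
  2^4 = 16
  3^2 = 9
Product = 16 * 9 = 144

144


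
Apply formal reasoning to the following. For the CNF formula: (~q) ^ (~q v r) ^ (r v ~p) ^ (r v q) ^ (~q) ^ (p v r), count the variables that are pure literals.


Check each variable for pure literal status:
p: mixed (not pure)
q: mixed (not pure)
r: pure positive
Pure literal count = 1

1


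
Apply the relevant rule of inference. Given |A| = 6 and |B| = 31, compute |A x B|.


The Cartesian product A x B contains all ordered pairs (a, b).
|A x B| = |A| * |B| = 6 * 31 = 186

186


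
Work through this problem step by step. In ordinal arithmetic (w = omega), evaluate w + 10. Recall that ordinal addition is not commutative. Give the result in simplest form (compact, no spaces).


Compute w + 10.
Ordinal + is associative but NOT commutative; for finite n>0, n + w = w but w + n stays w+n.
w + 10 is already in normal form (a successor ordinal beyond w).
Result = w+10

w+10


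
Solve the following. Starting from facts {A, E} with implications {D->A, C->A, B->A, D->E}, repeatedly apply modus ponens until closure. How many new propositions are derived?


Initial facts: {A, E}
Apply modus ponens to closure:
  (no implication fires)
Final known: {A, E}
New propositions: {(none)}
Count = 0

0


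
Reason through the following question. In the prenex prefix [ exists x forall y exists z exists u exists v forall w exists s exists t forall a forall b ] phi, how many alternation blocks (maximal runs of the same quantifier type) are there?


Quantifier-type sequence: E A E E E A E E A A  (A=forall, E=exists)
Group into maximal same-type runs:
  Ex1 | Ax1 | Ex3 | Ax1 | Ex2 | Ax2
Number of blocks = 6

6


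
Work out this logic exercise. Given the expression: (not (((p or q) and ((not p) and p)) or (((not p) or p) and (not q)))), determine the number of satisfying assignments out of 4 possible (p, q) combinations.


Check all 4 assignments:
p=0, q=0: 0
p=0, q=1: 1
p=1, q=0: 0
p=1, q=1: 1
Count of True = 2

2


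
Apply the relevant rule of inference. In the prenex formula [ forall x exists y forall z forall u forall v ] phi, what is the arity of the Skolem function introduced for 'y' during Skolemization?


Quantifier prefix: forall x exists y forall z forall u forall v
'y' is existentially quantified at position 2.
Universal variables preceding it: x
Skolem function arity = 1

1


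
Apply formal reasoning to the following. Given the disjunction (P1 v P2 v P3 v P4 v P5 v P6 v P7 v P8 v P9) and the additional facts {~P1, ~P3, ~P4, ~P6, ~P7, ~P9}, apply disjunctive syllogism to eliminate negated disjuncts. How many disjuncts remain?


Original disjuncts (9): P1, P2, P3, P4, P5, P6, P7, P8, P9
Negated (eliminate): ~P1, ~P3, ~P4, ~P6, ~P7, ~P9
Remaining disjuncts: P2, P5, P8
Count = 9 - 6 = 3

3


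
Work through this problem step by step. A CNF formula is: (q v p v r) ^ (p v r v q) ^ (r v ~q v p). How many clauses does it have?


A CNF formula is a conjunction of clauses.
Clauses are separated by ^.
Counting the conjuncts: 3 clauses.

3


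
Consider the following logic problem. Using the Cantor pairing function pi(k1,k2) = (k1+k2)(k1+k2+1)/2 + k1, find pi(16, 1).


k1 + k2 = 17
(k1+k2)(k1+k2+1)/2 = 17 * 18 / 2 = 153
pi = 153 + 16 = 169

169


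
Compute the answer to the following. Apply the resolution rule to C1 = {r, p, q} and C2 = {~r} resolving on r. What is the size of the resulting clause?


Remove r from C1 and ~r from C2.
C1 remainder: {p, q}
C2 remainder: {}
Union (resolvent): {p, q}
Resolvent has 2 literal(s).

2


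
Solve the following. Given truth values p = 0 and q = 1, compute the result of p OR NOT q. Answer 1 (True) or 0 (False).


p = 0, q = 1
Operation: p OR NOT q
Evaluate: 0 OR NOT 1 = 0

0


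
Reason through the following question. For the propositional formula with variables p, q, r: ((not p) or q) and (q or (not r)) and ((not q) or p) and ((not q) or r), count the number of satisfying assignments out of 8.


Evaluate all 8 assignments for p, q, r:
p=0, q=0, r=0: 1
p=0, q=0, r=1: 0
p=0, q=1, r=0: 0
p=0, q=1, r=1: 0
p=1, q=0, r=0: 0
p=1, q=0, r=1: 0
p=1, q=1, r=0: 0
p=1, q=1, r=1: 1
Satisfying count = 2

2


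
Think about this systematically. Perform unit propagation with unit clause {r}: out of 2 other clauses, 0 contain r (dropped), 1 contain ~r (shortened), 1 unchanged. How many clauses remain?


Satisfied (removed): 0
Shortened (remain): 1
Unchanged (remain): 1
Remaining = 1 + 1 = 2

2


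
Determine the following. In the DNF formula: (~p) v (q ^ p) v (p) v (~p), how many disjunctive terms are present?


A DNF formula is a disjunction of terms (conjunctions).
Terms are separated by v.
Counting the disjuncts: 4 terms.

4


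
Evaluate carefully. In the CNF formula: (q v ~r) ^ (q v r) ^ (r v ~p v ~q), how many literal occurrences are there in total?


Counting literals in each clause:
Clause 1: 2 literal(s)
Clause 2: 2 literal(s)
Clause 3: 3 literal(s)
Total = 7

7


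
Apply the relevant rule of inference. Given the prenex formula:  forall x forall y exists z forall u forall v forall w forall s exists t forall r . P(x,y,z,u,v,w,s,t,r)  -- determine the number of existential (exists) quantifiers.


Quantifier prefix: forall x forall y exists z forall u forall v forall w forall s exists t forall r
Mark each quantifier type:
  U U E U U U U E U
Universal count = 7, Existential count = 2
Asked for existential (exists) quantifiers: 2

2


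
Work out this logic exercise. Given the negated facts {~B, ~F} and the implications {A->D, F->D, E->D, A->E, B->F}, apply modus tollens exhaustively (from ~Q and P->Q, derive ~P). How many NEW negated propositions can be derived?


Initial negated facts: {~B, ~F}
Apply modus tollens to closure:
  (no implication fires)
Final negated: {~B, ~F}
New negations: {(none)}
Count = 0

0


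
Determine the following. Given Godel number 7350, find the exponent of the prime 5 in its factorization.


Factorize 7350 by dividing by 5 repeatedly.
Division steps: 5 divides 7350 exactly 2 time(s).
Exponent of 5 = 2

2


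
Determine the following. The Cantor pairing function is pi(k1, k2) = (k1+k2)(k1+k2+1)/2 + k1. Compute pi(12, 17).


k1 + k2 = 29
(k1+k2)(k1+k2+1)/2 = 29 * 30 / 2 = 435
pi = 435 + 12 = 447

447


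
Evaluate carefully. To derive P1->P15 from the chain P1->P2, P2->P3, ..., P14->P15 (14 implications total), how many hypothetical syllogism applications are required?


With 14 implications in a chain connecting 15 propositions:
P1->P2, P2->P3, ..., P14->P15
Steps needed = (number of implications) - 1 = 14 - 1 = 13

13


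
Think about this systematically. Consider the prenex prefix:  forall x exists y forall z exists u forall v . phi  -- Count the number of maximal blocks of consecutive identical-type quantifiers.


Quantifier-type sequence: A E A E A  (A=forall, E=exists)
Group into maximal same-type runs:
  Ax1 | Ex1 | Ax1 | Ex1 | Ax1
Number of blocks = 5

5


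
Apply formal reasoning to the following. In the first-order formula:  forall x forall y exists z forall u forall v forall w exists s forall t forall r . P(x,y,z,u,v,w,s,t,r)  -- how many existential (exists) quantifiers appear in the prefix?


Quantifier prefix: forall x forall y exists z forall u forall v forall w exists s forall t forall r
Mark each quantifier type:
  U U E U U U E U U
Universal count = 7, Existential count = 2
Asked for existential (exists) quantifiers: 2

2


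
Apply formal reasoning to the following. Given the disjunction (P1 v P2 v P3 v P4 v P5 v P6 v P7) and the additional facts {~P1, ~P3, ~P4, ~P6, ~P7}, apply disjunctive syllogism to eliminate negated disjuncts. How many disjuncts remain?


Original disjuncts (7): P1, P2, P3, P4, P5, P6, P7
Negated (eliminate): ~P1, ~P3, ~P4, ~P6, ~P7
Remaining disjuncts: P2, P5
Count = 7 - 5 = 2

2


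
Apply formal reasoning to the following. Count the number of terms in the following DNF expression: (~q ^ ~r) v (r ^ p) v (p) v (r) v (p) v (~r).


A DNF formula is a disjunction of terms (conjunctions).
Terms are separated by v.
Counting the disjuncts: 6 terms.

6


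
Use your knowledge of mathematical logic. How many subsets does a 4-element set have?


The power set of a set with n elements has 2^n elements.
|P(S)| = 2^4 = 16

16


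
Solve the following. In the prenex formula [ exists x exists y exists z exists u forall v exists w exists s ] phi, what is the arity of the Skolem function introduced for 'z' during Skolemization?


Quantifier prefix: exists x exists y exists z exists u forall v exists w exists s
'z' is existentially quantified at position 3.
No universal quantifiers precede it.
Skolem function arity = 0 (a Skolem constant)

0


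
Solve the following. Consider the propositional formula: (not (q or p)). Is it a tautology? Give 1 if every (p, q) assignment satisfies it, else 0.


Check all 4 assignments:
p=0, q=0: 1
p=0, q=1: 0
p=1, q=0: 0
p=1, q=1: 0
Satisfying count = 1/4.
Tautology iff count = 4: no.

0


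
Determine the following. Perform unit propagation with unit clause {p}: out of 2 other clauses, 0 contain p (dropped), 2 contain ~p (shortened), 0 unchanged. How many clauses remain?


Satisfied (removed): 0
Shortened (remain): 2
Unchanged (remain): 0
Remaining = 2 + 0 = 2

2


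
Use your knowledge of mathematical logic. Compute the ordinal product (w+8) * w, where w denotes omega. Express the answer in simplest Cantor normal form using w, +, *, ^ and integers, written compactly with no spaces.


Compute (w+8) * w.
Ordinal * is associative and left-distributive over +, but NOT commutative; for finite n>1, n*w = w but w*n stays w*n.
(w+8) * w = sup{(w+8)*k : k<w} = sup{w*k+8} = w^2 (the +8 tail is absorbed in the limit).
Result = w^2

w^2


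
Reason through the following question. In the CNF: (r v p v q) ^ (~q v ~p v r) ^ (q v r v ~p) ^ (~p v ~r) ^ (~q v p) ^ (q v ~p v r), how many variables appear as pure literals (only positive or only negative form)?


Check each variable for pure literal status:
p: mixed (not pure)
q: mixed (not pure)
r: mixed (not pure)
Pure literal count = 0

0


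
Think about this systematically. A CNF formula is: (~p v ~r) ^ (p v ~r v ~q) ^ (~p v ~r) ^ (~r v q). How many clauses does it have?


A CNF formula is a conjunction of clauses.
Clauses are separated by ^.
Counting the conjuncts: 4 clauses.

4


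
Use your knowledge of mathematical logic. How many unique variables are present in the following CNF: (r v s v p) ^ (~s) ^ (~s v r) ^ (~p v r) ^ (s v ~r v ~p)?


Identify each variable that appears in the formula.
Variables found: p, r, s
Count = 3

3


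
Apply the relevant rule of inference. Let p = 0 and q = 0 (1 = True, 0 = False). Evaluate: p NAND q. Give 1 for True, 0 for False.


p = 0, q = 0
Operation: p NAND q
Evaluate: 0 NAND 0 = 1

1


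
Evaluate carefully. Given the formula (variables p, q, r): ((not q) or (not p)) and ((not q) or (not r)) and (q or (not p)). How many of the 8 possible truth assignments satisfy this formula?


Evaluate all 8 assignments for p, q, r:
p=0, q=0, r=0: 1
p=0, q=0, r=1: 1
p=0, q=1, r=0: 1
p=0, q=1, r=1: 0
p=1, q=0, r=0: 0
p=1, q=0, r=1: 0
p=1, q=1, r=0: 0
p=1, q=1, r=1: 0
Satisfying count = 3

3


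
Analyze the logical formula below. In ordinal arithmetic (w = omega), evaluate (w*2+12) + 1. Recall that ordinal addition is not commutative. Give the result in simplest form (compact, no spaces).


Compute (w*2+12) + 1.
Ordinal + is associative but NOT commutative; for finite n>0, n + w = w but w + n stays w+n.
By associativity: (w*2+12) + 1 = w*2 + (12+1) = w*2+13.
Result = w*2+13

w*2+13


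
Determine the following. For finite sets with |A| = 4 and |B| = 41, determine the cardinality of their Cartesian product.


The Cartesian product A x B contains all ordered pairs (a, b).
|A x B| = |A| * |B| = 4 * 41 = 164

164


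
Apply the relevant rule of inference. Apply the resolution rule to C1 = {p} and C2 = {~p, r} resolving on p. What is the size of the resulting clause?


Remove p from C1 and ~p from C2.
C1 remainder: {}
C2 remainder: {r}
Union (resolvent): {r}
Resolvent has 1 literal(s).

1


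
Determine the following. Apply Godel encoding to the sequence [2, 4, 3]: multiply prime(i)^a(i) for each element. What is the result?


Encode each element as an exponent of the corresponding prime:
  2^2 = 4
  3^4 = 81
  5^3 = 125
Product = 4 * 81 * 125 = 40500

40500


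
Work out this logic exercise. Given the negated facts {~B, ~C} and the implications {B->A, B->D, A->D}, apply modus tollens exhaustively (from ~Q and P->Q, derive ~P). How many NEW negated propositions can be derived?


Initial negated facts: {~B, ~C}
Apply modus tollens to closure:
  (no implication fires)
Final negated: {~B, ~C}
New negations: {(none)}
Count = 0

0


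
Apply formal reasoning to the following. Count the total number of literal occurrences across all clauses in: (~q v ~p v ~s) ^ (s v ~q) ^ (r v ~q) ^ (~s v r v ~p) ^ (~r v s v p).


Counting literals in each clause:
Clause 1: 3 literal(s)
Clause 2: 2 literal(s)
Clause 3: 2 literal(s)
Clause 4: 3 literal(s)
Clause 5: 3 literal(s)
Total = 13

13


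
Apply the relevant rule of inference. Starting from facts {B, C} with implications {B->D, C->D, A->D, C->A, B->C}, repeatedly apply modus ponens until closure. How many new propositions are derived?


Initial facts: {B, C}
Apply modus ponens to closure:
  B and B->D  =>  D
  C and C->A  =>  A
Final known: {A, B, C, D}
New propositions: {A, D}
Count = 2

2


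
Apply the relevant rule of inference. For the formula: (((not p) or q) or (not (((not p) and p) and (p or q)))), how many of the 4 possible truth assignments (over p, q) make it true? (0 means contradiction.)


Check all 4 assignments:
p=0, q=0: 1
p=0, q=1: 1
p=1, q=0: 1
p=1, q=1: 1
Count of True = 4

4


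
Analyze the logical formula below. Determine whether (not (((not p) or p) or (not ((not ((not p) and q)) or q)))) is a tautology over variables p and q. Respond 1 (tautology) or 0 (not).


Check all 4 assignments:
p=0, q=0: 0
p=0, q=1: 0
p=1, q=0: 0
p=1, q=1: 0
Satisfying count = 0/4.
Tautology iff count = 4: no.

0


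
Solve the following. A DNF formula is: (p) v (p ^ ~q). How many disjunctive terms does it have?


A DNF formula is a disjunction of terms (conjunctions).
Terms are separated by v.
Counting the disjuncts: 2 terms.

2


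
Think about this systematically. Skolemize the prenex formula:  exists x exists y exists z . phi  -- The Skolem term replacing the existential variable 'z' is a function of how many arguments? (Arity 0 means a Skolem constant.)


Quantifier prefix: exists x exists y exists z
'z' is existentially quantified at position 3.
No universal quantifiers precede it.
Skolem function arity = 0 (a Skolem constant)

0


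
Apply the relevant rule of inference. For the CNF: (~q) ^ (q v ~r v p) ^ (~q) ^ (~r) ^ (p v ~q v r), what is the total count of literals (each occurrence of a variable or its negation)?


Counting literals in each clause:
Clause 1: 1 literal(s)
Clause 2: 3 literal(s)
Clause 3: 1 literal(s)
Clause 4: 1 literal(s)
Clause 5: 3 literal(s)
Total = 9

9


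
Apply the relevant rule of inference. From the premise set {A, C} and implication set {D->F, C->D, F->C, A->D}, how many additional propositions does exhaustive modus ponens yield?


Initial facts: {A, C}
Apply modus ponens to closure:
  C and C->D  =>  D
  D and D->F  =>  F
Final known: {A, C, D, F}
New propositions: {D, F}
Count = 2

2


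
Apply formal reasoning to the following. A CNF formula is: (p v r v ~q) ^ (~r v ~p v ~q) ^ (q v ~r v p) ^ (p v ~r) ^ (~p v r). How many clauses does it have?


A CNF formula is a conjunction of clauses.
Clauses are separated by ^.
Counting the conjuncts: 5 clauses.

5


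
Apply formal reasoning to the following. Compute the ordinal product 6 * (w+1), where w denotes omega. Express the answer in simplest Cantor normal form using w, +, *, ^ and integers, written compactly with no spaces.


Compute 6 * (w+1).
Ordinal * is associative and left-distributive over +, but NOT commutative; for finite n>1, n*w = w but w*n stays w*n.
By left-distributivity: 6 * (w+1) = 6*w + 6*1 = w + 6 = w+6.
Result = w+6

w+6


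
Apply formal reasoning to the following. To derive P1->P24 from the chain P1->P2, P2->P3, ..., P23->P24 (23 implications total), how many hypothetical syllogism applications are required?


With 23 implications in a chain connecting 24 propositions:
P1->P2, P2->P3, ..., P23->P24
Steps needed = (number of implications) - 1 = 23 - 1 = 22

22


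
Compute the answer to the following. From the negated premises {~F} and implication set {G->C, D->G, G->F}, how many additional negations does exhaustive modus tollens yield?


Initial negated facts: {~F}
Apply modus tollens to closure:
  ~F and G->F  =>  ~G
  ~G and D->G  =>  ~D
Final negated: {~D, ~F, ~G}
New negations: {~D, ~G}
Count = 2

2


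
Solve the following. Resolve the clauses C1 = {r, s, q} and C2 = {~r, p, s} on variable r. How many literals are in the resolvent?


Remove r from C1 and ~r from C2.
C1 remainder: {s, q}
C2 remainder: {p, s}
Union (resolvent): {p, q, s}
Resolvent has 3 literal(s).

3


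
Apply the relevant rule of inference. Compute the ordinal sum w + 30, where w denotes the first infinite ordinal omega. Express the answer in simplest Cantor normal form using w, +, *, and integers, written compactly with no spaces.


Compute w + 30.
Ordinal + is associative but NOT commutative; for finite n>0, n + w = w but w + n stays w+n.
w + 30 is already in normal form (a successor ordinal beyond w).
Result = w+30

w+30


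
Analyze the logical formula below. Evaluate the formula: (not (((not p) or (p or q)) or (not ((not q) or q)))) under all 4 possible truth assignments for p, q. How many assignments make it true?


Check all 4 assignments:
p=0, q=0: 0
p=0, q=1: 0
p=1, q=0: 0
p=1, q=1: 0
Count of True = 0

0


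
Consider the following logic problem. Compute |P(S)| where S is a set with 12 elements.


The power set of a set with n elements has 2^n elements.
|P(S)| = 2^12 = 4096

4096


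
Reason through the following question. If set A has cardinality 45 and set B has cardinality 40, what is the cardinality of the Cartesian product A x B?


The Cartesian product A x B contains all ordered pairs (a, b).
|A x B| = |A| * |B| = 45 * 40 = 1800

1800


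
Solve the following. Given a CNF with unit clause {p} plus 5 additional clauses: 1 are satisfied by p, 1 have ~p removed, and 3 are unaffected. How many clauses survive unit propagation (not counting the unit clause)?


Satisfied (removed): 1
Shortened (remain): 1
Unchanged (remain): 3
Remaining = 1 + 3 = 4

4


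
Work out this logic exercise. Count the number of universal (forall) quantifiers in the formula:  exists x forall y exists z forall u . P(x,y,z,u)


Quantifier prefix: exists x forall y exists z forall u
Mark each quantifier type:
  E U E U
Universal count = 2, Existential count = 2
Asked for universal (forall) quantifiers: 2

2


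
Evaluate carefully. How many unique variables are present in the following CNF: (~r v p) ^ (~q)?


Identify each variable that appears in the formula.
Variables found: p, q, r
Count = 3

3


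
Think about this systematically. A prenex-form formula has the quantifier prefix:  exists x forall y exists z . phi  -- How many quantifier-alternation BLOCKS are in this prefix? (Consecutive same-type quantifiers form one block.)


Quantifier-type sequence: E A E  (A=forall, E=exists)
Group into maximal same-type runs:
  Ex1 | Ax1 | Ex1
Number of blocks = 3

3


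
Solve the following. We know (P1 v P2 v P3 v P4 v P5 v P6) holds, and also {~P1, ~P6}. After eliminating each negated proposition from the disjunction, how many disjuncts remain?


Original disjuncts (6): P1, P2, P3, P4, P5, P6
Negated (eliminate): ~P1, ~P6
Remaining disjuncts: P2, P3, P4, P5
Count = 6 - 2 = 4

4


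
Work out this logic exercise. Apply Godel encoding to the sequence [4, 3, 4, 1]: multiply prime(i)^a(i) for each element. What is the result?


Encode each element as an exponent of the corresponding prime:
  2^4 = 16
  3^3 = 27
  5^4 = 625
  7^1 = 7
Product = 16 * 27 * 625 * 7 = 1890000

1890000


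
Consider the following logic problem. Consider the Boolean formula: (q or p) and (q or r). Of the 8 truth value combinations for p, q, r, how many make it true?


Evaluate all 8 assignments for p, q, r:
p=0, q=0, r=0: 0
p=0, q=0, r=1: 0
p=0, q=1, r=0: 1
p=0, q=1, r=1: 1
p=1, q=0, r=0: 0
p=1, q=0, r=1: 1
p=1, q=1, r=0: 1
p=1, q=1, r=1: 1
Satisfying count = 5

5


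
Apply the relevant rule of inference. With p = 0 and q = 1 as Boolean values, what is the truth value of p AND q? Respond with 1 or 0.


p = 0, q = 1
Operation: p AND q
Evaluate: 0 AND 1 = 0

0


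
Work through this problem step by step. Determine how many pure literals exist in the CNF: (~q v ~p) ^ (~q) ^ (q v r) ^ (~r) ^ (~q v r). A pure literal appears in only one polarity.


Check each variable for pure literal status:
p: pure negative
q: mixed (not pure)
r: mixed (not pure)
Pure literal count = 1

1


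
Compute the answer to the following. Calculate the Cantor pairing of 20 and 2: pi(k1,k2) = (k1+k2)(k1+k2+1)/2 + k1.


k1 + k2 = 22
(k1+k2)(k1+k2+1)/2 = 22 * 23 / 2 = 253
pi = 253 + 20 = 273

273


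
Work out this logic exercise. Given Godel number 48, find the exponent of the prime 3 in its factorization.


Factorize 48 by dividing by 3 repeatedly.
Division steps: 3 divides 48 exactly 1 time(s).
Exponent of 3 = 1

1


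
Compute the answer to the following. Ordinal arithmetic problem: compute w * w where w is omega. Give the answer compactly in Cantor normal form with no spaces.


Compute w * w.
Ordinal * is associative and left-distributive over +, but NOT commutative; for finite n>1, n*w = w but w*n stays w*n.
w * w = w^2 by definition.
Result = w^2

w^2


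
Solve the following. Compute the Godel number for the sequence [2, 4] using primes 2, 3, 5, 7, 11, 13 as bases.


Encode each element as an exponent of the corresponding prime:
  2^2 = 4
  3^4 = 81
Product = 4 * 81 = 324

324


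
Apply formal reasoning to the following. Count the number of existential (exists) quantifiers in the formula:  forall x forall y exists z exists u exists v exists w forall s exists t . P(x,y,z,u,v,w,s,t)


Quantifier prefix: forall x forall y exists z exists u exists v exists w forall s exists t
Mark each quantifier type:
  U U E E E E U E
Universal count = 3, Existential count = 5
Asked for existential (exists) quantifiers: 5

5


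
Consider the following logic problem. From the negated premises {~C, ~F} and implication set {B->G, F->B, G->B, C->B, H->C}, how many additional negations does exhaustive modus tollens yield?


Initial negated facts: {~C, ~F}
Apply modus tollens to closure:
  ~C and H->C  =>  ~H
Final negated: {~C, ~F, ~H}
New negations: {~H}
Count = 1

1


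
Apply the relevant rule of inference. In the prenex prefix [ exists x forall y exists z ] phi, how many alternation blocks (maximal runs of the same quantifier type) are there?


Quantifier-type sequence: E A E  (A=forall, E=exists)
Group into maximal same-type runs:
  Ex1 | Ax1 | Ex1
Number of blocks = 3

3


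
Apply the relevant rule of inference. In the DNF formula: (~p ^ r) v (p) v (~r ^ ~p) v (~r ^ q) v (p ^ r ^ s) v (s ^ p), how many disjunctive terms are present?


A DNF formula is a disjunction of terms (conjunctions).
Terms are separated by v.
Counting the disjuncts: 6 terms.

6


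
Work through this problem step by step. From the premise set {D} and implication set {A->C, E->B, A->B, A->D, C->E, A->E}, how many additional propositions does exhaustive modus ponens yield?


Initial facts: {D}
Apply modus ponens to closure:
  (no implication fires)
Final known: {D}
New propositions: {(none)}
Count = 0

0


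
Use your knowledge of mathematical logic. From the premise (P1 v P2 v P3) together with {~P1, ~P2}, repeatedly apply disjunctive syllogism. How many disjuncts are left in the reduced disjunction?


Original disjuncts (3): P1, P2, P3
Negated (eliminate): ~P1, ~P2
Remaining disjuncts: P3
Count = 3 - 2 = 1

1


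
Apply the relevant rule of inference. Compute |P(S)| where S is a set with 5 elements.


The power set of a set with n elements has 2^n elements.
|P(S)| = 2^5 = 32

32


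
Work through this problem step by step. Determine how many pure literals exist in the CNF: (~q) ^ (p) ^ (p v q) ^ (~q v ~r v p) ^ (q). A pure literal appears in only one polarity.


Check each variable for pure literal status:
p: pure positive
q: mixed (not pure)
r: pure negative
Pure literal count = 2

2


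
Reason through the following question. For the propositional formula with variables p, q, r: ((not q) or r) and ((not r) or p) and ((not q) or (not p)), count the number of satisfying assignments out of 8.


Evaluate all 8 assignments for p, q, r:
p=0, q=0, r=0: 1
p=0, q=0, r=1: 0
p=0, q=1, r=0: 0
p=0, q=1, r=1: 0
p=1, q=0, r=0: 1
p=1, q=0, r=1: 1
p=1, q=1, r=0: 0
p=1, q=1, r=1: 0
Satisfying count = 3

3


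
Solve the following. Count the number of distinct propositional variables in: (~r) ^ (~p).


Identify each variable that appears in the formula.
Variables found: p, r
Count = 2

2


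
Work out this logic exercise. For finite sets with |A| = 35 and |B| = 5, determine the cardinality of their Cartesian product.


The Cartesian product A x B contains all ordered pairs (a, b).
|A x B| = |A| * |B| = 35 * 5 = 175

175


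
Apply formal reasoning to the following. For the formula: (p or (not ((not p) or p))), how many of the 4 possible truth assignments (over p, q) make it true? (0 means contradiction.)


Check all 4 assignments:
p=0, q=0: 0
p=0, q=1: 0
p=1, q=0: 1
p=1, q=1: 1
Count of True = 2

2


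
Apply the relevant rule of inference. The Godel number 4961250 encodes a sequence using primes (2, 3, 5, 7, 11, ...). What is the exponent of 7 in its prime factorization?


Factorize 4961250 by dividing by 7 repeatedly.
Division steps: 7 divides 4961250 exactly 2 time(s).
Exponent of 7 = 2

2


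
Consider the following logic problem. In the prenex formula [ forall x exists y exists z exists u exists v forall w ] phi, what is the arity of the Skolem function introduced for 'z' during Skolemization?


Quantifier prefix: forall x exists y exists z exists u exists v forall w
'z' is existentially quantified at position 3.
Universal variables preceding it: x
Skolem function arity = 1

1


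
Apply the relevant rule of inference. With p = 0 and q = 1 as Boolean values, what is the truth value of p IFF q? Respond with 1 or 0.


p = 0, q = 1
Operation: p IFF q
Evaluate: 0 IFF 1 = 0

0


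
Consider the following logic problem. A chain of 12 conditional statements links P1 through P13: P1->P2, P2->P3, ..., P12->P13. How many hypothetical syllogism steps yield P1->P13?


With 12 implications in a chain connecting 13 propositions:
P1->P2, P2->P3, ..., P12->P13
Steps needed = (number of implications) - 1 = 12 - 1 = 11

11


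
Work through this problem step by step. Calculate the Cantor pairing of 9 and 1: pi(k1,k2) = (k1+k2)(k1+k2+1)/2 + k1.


k1 + k2 = 10
(k1+k2)(k1+k2+1)/2 = 10 * 11 / 2 = 55
pi = 55 + 9 = 64

64


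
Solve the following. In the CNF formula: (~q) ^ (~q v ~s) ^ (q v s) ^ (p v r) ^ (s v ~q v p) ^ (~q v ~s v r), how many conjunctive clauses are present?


A CNF formula is a conjunction of clauses.
Clauses are separated by ^.
Counting the conjuncts: 6 clauses.

6


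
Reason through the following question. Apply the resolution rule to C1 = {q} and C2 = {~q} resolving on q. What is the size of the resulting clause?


Remove q from C1 and ~q from C2.
C1 remainder: {}
C2 remainder: {}
Union (resolvent): {} (empty clause)
Resolvent has 0 literal(s).

0


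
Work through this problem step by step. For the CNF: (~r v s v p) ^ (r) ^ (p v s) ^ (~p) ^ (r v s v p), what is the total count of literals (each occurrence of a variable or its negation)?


Counting literals in each clause:
Clause 1: 3 literal(s)
Clause 2: 1 literal(s)
Clause 3: 2 literal(s)
Clause 4: 1 literal(s)
Clause 5: 3 literal(s)
Total = 10

10


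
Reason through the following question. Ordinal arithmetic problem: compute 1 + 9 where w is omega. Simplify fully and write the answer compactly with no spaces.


Compute 1 + 9.
Ordinal + is associative but NOT commutative; for finite n>0, n + w = w but w + n stays w+n.
Both operands finite; ordinal + agrees with natural +: 1 + 9 = 10.
Result = 10

10


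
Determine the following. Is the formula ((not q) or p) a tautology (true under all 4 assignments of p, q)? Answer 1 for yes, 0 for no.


Check all 4 assignments:
p=0, q=0: 1
p=0, q=1: 0
p=1, q=0: 1
p=1, q=1: 1
Satisfying count = 3/4.
Tautology iff count = 4: no.

0


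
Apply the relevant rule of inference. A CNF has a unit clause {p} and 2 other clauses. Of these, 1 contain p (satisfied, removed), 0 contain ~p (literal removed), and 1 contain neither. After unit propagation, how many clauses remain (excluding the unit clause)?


Satisfied (removed): 1
Shortened (remain): 0
Unchanged (remain): 1
Remaining = 0 + 1 = 1

1


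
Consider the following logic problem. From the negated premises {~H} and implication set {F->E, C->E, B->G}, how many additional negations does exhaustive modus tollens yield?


Initial negated facts: {~H}
Apply modus tollens to closure:
  (no implication fires)
Final negated: {~H}
New negations: {(none)}
Count = 0

0


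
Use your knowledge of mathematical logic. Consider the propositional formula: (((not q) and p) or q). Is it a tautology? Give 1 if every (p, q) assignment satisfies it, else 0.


Check all 4 assignments:
p=0, q=0: 0
p=0, q=1: 1
p=1, q=0: 1
p=1, q=1: 1
Satisfying count = 3/4.
Tautology iff count = 4: no.

0


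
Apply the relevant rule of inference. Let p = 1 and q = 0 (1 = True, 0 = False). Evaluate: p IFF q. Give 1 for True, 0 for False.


p = 1, q = 0
Operation: p IFF q
Evaluate: 1 IFF 0 = 0

0


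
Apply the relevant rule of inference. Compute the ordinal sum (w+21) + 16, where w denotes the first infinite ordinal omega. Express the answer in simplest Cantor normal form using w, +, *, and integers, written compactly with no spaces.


Compute (w+21) + 16.
Ordinal + is associative but NOT commutative; for finite n>0, n + w = w but w + n stays w+n.
By associativity: (w+21) + 16 = w + (21+16) = w+37.
Result = w+37

w+37


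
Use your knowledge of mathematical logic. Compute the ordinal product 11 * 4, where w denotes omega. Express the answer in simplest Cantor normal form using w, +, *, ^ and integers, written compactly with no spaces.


Compute 11 * 4.
Ordinal * is associative and left-distributive over +, but NOT commutative; for finite n>1, n*w = w but w*n stays w*n.
Both finite; ordinal * agrees with natural *: 11 * 4 = 44.
Result = 44

44


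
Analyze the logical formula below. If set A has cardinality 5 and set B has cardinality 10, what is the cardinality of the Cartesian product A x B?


The Cartesian product A x B contains all ordered pairs (a, b).
|A x B| = |A| * |B| = 5 * 10 = 50

50


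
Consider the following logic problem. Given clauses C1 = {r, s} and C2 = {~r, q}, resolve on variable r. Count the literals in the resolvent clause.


Remove r from C1 and ~r from C2.
C1 remainder: {s}
C2 remainder: {q}
Union (resolvent): {q, s}
Resolvent has 2 literal(s).

2


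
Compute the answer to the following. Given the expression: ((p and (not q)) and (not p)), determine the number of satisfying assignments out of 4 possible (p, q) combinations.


Check all 4 assignments:
p=0, q=0: 0
p=0, q=1: 0
p=1, q=0: 0
p=1, q=1: 0
Count of True = 0

0


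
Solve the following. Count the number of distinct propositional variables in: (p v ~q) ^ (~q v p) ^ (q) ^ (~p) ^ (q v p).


Identify each variable that appears in the formula.
Variables found: p, q
Count = 2

2


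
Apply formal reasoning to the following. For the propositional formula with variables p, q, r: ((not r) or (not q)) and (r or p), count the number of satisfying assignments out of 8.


Evaluate all 8 assignments for p, q, r:
p=0, q=0, r=0: 0
p=0, q=0, r=1: 1
p=0, q=1, r=0: 0
p=0, q=1, r=1: 0
p=1, q=0, r=0: 1
p=1, q=0, r=1: 1
p=1, q=1, r=0: 1
p=1, q=1, r=1: 0
Satisfying count = 4

4


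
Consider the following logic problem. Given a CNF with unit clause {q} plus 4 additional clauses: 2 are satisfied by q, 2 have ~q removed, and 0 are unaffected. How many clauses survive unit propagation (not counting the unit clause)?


Satisfied (removed): 2
Shortened (remain): 2
Unchanged (remain): 0
Remaining = 2 + 0 = 2

2


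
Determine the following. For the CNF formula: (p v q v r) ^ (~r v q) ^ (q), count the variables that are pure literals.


Check each variable for pure literal status:
p: pure positive
q: pure positive
r: mixed (not pure)
Pure literal count = 2

2


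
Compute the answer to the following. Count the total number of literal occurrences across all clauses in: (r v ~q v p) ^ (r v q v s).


Counting literals in each clause:
Clause 1: 3 literal(s)
Clause 2: 3 literal(s)
Total = 6

6


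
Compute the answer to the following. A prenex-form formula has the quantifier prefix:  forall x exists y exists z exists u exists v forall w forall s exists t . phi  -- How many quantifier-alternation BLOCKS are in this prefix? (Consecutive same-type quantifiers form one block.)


Quantifier-type sequence: A E E E E A A E  (A=forall, E=exists)
Group into maximal same-type runs:
  Ax1 | Ex4 | Ax2 | Ex1
Number of blocks = 4

4


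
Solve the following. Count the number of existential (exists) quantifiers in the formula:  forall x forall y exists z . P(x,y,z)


Quantifier prefix: forall x forall y exists z
Mark each quantifier type:
  U U E
Universal count = 2, Existential count = 1
Asked for existential (exists) quantifiers: 1

1


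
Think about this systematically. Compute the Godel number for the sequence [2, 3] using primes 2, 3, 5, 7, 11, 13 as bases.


Encode each element as an exponent of the corresponding prime:
  2^2 = 4
  3^3 = 27
Product = 4 * 27 = 108

108


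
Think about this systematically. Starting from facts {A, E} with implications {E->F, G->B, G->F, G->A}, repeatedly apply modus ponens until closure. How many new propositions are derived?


Initial facts: {A, E}
Apply modus ponens to closure:
  E and E->F  =>  F
Final known: {A, E, F}
New propositions: {F}
Count = 1

1


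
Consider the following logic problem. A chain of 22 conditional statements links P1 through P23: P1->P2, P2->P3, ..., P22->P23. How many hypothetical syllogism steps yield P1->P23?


With 22 implications in a chain connecting 23 propositions:
P1->P2, P2->P3, ..., P22->P23
Steps needed = (number of implications) - 1 = 22 - 1 = 21

21


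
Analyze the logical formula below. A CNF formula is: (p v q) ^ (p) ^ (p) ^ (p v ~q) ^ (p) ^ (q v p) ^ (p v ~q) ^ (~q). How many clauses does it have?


A CNF formula is a conjunction of clauses.
Clauses are separated by ^.
Counting the conjuncts: 8 clauses.

8


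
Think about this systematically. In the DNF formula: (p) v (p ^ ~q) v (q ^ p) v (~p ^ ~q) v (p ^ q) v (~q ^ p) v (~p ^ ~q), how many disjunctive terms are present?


A DNF formula is a disjunction of terms (conjunctions).
Terms are separated by v.
Counting the disjuncts: 7 terms.

7


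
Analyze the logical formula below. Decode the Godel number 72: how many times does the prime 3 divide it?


Factorize 72 by dividing by 3 repeatedly.
Division steps: 3 divides 72 exactly 2 time(s).
Exponent of 3 = 2

2


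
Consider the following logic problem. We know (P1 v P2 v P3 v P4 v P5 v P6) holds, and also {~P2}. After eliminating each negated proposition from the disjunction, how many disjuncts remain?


Original disjuncts (6): P1, P2, P3, P4, P5, P6
Negated (eliminate): ~P2
Remaining disjuncts: P1, P3, P4, P5, P6
Count = 6 - 1 = 5

5


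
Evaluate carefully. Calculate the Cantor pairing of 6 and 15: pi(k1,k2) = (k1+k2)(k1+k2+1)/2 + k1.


k1 + k2 = 21
(k1+k2)(k1+k2+1)/2 = 21 * 22 / 2 = 231
pi = 231 + 6 = 237

237


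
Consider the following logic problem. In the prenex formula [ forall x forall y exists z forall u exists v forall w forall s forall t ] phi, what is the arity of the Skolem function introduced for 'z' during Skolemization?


Quantifier prefix: forall x forall y exists z forall u exists v forall w forall s forall t
'z' is existentially quantified at position 3.
Universal variables preceding it: x, y
Skolem function arity = 2

2
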